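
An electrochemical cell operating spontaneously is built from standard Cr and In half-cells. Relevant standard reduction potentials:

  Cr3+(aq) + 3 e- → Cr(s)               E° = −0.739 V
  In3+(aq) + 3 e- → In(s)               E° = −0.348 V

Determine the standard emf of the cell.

+0.391 V

Of the two couples in this cell, the one with the more positive reduction potential is reduced at the cathode: here that is In³⁺/In (−0.348 V); Cr³⁺/Cr (−0.739 V) is the anode.
E°cell = E°(cathode) − E°(anode) = −0.348 − (−0.739) = +0.391 V.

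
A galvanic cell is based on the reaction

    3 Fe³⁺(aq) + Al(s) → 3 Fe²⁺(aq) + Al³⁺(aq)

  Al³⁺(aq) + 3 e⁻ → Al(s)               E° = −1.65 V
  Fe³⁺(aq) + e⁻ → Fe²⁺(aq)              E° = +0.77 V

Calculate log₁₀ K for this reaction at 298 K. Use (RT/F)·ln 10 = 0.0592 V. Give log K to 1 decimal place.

log K = 122.6

The Fe³⁺/Fe²⁺ couple is reduced (cathode); E°cell = +0.77 − (−1.65) = +2.42 V with n = 3.
At equilibrium E = 0, so log K = nE°cell / 0.0592 = (3)(+2.42) / 0.0592 = 122.6.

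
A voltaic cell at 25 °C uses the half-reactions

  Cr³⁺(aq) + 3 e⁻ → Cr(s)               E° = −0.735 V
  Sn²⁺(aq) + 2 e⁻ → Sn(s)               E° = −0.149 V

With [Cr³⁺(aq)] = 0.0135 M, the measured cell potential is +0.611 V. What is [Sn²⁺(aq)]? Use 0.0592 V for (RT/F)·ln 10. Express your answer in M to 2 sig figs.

0.40 M

With Sn²⁺/Sn at the cathode and Cr³⁺/Cr at the anode, E°cell = −0.149 − (−0.735) = +0.586 V (n = 6).
From the Nernst equation, log Q = n(E° − E)/0.0592 = 6·(+0.586 − (+0.611))/0.0592 = −2.534.
For 3 Sn²⁺(aq) + 2 Cr(s) → 3 Sn(s) + 2 Cr³⁺(aq), the reaction quotient is Q = [Cr³⁺(aq)]^2 / [Sn²⁺(aq)]^3.
Isolating [Sn²⁺(aq)] in Q = 10^{−2.534} yields log [Sn²⁺(aq)] = −0.402, i.e. 0.40 M.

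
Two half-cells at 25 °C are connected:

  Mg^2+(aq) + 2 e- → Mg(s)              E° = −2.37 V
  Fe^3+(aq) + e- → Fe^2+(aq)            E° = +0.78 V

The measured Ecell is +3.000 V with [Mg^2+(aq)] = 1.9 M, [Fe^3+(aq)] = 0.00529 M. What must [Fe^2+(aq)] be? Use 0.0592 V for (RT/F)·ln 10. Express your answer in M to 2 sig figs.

Fe³⁺/Fe²⁺ is the cathode (higher E°); E°cell = +0.78 − (−2.37) = +3.15 V with n = 2.
Since E = E° − (0.0592/n)·log Q, log Q = n(E° − E)/0.0592 = 5.068.
Balancing electrons gives 2 Fe^3+(aq) + Mg(s) → 2 Fe^2+(aq) + Mg^2+(aq); thus Q = ([Fe^2+(aq)]^2·[Mg^2+(aq)]) / [Fe^3+(aq)]^2.
Solving for the unknown gives log [Fe^2+(aq)] = 0.118, so [Fe^2+(aq)] ≈ 1.3 M.

1.3 M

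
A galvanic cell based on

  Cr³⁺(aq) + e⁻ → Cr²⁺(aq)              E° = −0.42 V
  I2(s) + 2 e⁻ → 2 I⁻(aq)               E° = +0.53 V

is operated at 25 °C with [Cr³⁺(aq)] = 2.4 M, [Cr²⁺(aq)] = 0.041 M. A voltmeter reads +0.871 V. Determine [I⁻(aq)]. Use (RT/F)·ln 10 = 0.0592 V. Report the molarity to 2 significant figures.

With I₂/I⁻ at the cathode and Cr³⁺/Cr²⁺ at the anode, E°cell = +0.53 − (−0.42) = +0.95 V (n = 2).
Rearranging E = E° − (0.0592/n)·log Q gives log Q = 2(+0.95 − (+0.871))/0.0592 = 2.669.
For I2(s) + 2 Cr²⁺(aq) → 2 I⁻(aq) + 2 Cr³⁺(aq), the reaction quotient is Q = ([I⁻(aq)]^2·[Cr³⁺(aq)]^2) / [Cr²⁺(aq)]^2.
Substituting the known concentrations and solving, log [I⁻(aq)] = −0.433 and [I⁻(aq)] = 0.37 M.

0.37 M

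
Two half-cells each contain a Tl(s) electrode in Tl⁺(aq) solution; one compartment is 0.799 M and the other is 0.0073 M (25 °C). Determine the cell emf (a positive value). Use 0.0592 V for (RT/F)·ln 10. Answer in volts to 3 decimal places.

For a concentration cell E°cell = 0, since both electrodes use the same couple.
The compartment with the higher Tl⁺(aq) concentration (0.799 M) acts as the cathode; ions are reduced there and produced at the dilute (0.0073 M) anode.
With n = 1, Ecell = −(0.0592/1)·log([dilute]/[conc]) = −(0.0592/1)·log(0.0073/0.799) = +0.121 V.

0.121 V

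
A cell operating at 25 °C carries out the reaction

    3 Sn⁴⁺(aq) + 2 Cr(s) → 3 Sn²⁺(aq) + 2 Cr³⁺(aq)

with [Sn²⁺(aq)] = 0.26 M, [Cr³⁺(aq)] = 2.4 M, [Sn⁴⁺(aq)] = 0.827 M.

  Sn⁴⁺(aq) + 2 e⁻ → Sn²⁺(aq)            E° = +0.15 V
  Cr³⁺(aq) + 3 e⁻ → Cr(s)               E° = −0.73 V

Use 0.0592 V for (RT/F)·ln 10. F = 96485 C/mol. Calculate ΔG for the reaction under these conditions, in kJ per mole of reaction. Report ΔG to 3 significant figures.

The standard cell potential is +0.15 − (−0.73) = +0.88 V, with n = 6 electrons in the balanced equation.
The reaction quotient is ([Sn²⁺(aq)]^3·[Cr³⁺(aq)]^2) / [Sn⁴⁺(aq)]^3 = 0.179; by Nernst, E = +0.88 − (0.0592/6)(−0.747) = +0.8874 V.
Finally ΔG = −nFE = −(6)(96485 C/mol)(+0.8874 V) = −514 kJ/mol.

−514 kJ/mol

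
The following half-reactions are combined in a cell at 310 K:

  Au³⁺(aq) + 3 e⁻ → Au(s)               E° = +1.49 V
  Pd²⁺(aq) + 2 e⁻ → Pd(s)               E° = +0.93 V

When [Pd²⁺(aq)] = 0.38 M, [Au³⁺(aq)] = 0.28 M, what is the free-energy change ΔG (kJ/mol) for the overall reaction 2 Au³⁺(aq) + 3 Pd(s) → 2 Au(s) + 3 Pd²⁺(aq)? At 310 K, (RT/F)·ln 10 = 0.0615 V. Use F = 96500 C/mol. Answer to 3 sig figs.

E°cell = +1.49 − (+0.93) = +0.56 V; the balanced reaction transfers n = 6 electrons.
The reaction quotient is [Pd²⁺(aq)]^3 / [Au³⁺(aq)]^2 = 0.7; by Nernst, E = +0.56 − (0.0615/6)(−0.155) = +0.5616 V.
ΔG = −nFE = −(6)(96500)(+0.5616) J/mol = −325 kJ/mol.

−325 kJ/mol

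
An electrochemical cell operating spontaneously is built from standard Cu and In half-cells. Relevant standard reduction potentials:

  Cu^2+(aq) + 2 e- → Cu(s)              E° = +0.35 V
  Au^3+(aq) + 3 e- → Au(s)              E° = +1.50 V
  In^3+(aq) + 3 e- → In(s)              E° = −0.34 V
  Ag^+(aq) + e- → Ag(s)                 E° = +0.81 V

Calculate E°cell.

+0.69 V

Of the two couples in this cell, the one with the more positive reduction potential is reduced at the cathode: here that is Cu²⁺/Cu (+0.35 V); In³⁺/In (−0.34 V) is the anode.
E°cell = E°(cathode) − E°(anode) = +0.35 − (−0.34) = +0.69 V.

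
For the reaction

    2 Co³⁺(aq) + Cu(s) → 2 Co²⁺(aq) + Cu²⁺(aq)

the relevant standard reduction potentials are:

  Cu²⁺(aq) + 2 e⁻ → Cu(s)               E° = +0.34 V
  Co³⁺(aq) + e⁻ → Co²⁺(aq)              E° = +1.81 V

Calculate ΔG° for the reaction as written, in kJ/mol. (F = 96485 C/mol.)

In the reaction as written Co³⁺(aq) is reduced, so the Co³⁺/Co²⁺ couple is the cathode and Cu²⁺/Cu is the anode.
E°cell = +1.81 − (+0.34) = +1.47 V; balancing electrons gives n = 2.
ΔG° = −nFE°cell = −(2)(96485)(+1.47) J/mol = −284 kJ/mol.

−284 kJ/mol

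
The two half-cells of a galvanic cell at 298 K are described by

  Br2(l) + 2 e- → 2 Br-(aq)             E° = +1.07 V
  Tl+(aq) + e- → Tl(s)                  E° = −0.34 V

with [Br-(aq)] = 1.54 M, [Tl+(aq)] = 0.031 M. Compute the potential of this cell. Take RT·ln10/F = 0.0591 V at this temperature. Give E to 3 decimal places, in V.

Since E°(Br₂/Br⁻) > E°(Tl⁺/Tl), Br₂/Br⁻ serves as the cathode.
The standard potential is +1.07 − (−0.34) = +1.41 V and the balanced reaction transfers n = 2 electrons.
Balancing gives Br2(l) + 2 Tl(s) → 2 Br-(aq) + 2 Tl+(aq); hence Q = [Br-(aq)]^2·[Tl+(aq)]^2 = 0.00228 (log Q = −2.642).
By the Nernst equation, E = +1.41 − (0.0591/2)·(−2.642) = +1.488 V.

+1.488 V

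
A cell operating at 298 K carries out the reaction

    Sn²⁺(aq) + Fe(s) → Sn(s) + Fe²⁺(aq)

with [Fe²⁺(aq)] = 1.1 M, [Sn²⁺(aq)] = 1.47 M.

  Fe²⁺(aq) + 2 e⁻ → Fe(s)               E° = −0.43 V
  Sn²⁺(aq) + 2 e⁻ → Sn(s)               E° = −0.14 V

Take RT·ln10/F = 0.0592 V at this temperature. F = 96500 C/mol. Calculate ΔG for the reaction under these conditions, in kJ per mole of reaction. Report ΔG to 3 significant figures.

−56.7 kJ/mol

The standard cell potential is −0.14 − (−0.43) = +0.29 V, with n = 2 electrons in the balanced equation.
Q = [Fe²⁺(aq)] / [Sn²⁺(aq)] = 0.748, so log Q = −0.126 and E = +0.29 − (0.0592/2)(−0.126) = +0.2937 V.
ΔG = −nFE = −(2)(96500)(+0.2937) J/mol = −56.7 kJ/mol.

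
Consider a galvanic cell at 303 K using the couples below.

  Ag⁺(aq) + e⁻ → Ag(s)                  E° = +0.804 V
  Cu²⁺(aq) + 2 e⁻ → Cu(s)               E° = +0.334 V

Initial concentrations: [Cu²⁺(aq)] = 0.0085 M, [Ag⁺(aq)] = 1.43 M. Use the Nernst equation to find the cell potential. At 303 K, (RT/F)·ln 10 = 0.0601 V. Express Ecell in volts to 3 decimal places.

Ag⁺/Ag is reduced (cathode, E° = +0.804 V) and Cu²⁺/Cu is oxidized (anode).
The standard potential is +0.804 − (+0.334) = +0.470 V and the balanced reaction transfers n = 2 electrons.
For the overall reaction 2 Ag⁺(aq) + Cu(s) → 2 Ag(s) + Cu²⁺(aq), Q = [Cu²⁺(aq)] / [Ag⁺(aq)]^2 = 0.00416, giving log Q = −2.381.
By the Nernst equation, E = +0.470 − (0.0601/2)·(−2.381) = +0.542 V.

+0.542 V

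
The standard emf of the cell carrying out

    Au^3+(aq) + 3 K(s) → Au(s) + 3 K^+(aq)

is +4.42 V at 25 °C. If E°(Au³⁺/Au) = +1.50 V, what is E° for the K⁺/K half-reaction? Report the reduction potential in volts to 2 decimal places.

−2.92 V

In the reaction as written the Au³⁺/Au couple is reduced (cathode) and K⁺/K is oxidized (anode), so E°cell = E°(Au³⁺/Au) − E°(K⁺/K).
E°(K⁺/K) = E°(cathode) − E°cell = +1.50 − (+4.42) = −2.92 V.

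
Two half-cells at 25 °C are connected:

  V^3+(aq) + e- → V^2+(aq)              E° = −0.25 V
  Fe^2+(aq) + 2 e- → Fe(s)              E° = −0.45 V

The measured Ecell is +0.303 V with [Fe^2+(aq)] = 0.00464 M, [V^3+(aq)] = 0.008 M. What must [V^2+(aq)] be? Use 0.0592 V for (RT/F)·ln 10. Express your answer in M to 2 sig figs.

V³⁺/V²⁺ is the cathode (higher E°); E°cell = −0.25 − (−0.45) = +0.20 V with n = 2.
From the Nernst equation, log Q = n(E° − E)/0.0592 = 2·(+0.20 − (+0.303))/0.0592 = −3.480.
The balanced reaction is 2 V^3+(aq) + Fe(s) → 2 V^2+(aq) + Fe^2+(aq), so Q = ([V^2+(aq)]^2·[Fe^2+(aq)]) / [V^3+(aq)]^2.
Solving for the unknown gives log [V^2+(aq)] = −2.670, so [V^2+(aq)] ≈ 0.0021 M.

0.0021 M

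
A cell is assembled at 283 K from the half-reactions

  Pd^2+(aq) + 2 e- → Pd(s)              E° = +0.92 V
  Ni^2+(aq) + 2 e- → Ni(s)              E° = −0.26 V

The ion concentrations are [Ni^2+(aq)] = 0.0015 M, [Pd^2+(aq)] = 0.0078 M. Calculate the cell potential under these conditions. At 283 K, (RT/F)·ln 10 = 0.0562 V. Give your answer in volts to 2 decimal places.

+1.20 V

Since E°(Pd²⁺/Pd) > E°(Ni²⁺/Ni), Pd²⁺/Pd serves as the cathode.
The standard potential is +0.92 − (−0.26) = +1.18 V and the balanced reaction transfers n = 2 electrons.
For the overall reaction Pd^2+(aq) + Ni(s) → Pd(s) + Ni^2+(aq), Q = [Ni^2+(aq)] / [Pd^2+(aq)] = 0.192, giving log Q = −0.716.
By the Nernst equation, E = +1.18 − (0.0562/2)·(−0.716) = +1.20 V.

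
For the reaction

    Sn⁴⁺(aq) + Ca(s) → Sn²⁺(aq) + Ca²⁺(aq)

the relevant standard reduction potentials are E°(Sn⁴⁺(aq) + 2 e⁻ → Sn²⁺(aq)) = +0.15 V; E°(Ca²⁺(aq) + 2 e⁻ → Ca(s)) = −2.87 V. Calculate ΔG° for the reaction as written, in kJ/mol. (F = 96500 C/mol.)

In the reaction as written Sn⁴⁺(aq) is reduced, so the Sn⁴⁺/Sn²⁺ couple is the cathode and Ca²⁺/Ca is the anode.
E°cell = +0.15 − (−2.87) = +3.02 V; balancing electrons gives n = 2.
ΔG° = −nFE°cell = −(2)(96500)(+3.02) J/mol = −583 kJ/mol.

−583 kJ/mol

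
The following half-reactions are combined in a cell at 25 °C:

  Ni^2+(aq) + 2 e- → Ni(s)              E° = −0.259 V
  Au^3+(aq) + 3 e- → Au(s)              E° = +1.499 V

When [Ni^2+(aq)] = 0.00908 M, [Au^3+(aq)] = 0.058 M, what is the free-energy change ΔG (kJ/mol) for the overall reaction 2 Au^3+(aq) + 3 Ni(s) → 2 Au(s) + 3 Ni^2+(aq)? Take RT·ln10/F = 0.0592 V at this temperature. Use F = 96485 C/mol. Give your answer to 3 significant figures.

E°cell = +1.499 − (−0.259) = +1.758 V; the balanced reaction transfers n = 6 electrons.
The reaction quotient is [Ni^2+(aq)]^3 / [Au^3+(aq)]^2 = 0.000223; by Nernst, E = +1.758 − (0.0592/6)(−3.653) = +1.7940 V.
ΔG = −nFE = −(6)(96485)(+1.7940) J/mol = −1040 kJ/mol.

−1040 kJ/mol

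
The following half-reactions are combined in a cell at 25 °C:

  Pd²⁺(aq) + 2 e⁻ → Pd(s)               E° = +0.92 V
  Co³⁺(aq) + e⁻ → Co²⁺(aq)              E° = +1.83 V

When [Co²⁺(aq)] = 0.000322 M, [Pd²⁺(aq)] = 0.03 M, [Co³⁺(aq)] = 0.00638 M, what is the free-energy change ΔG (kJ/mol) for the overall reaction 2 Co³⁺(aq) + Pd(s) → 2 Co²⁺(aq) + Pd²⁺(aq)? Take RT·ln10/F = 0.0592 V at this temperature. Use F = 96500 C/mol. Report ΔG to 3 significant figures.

With Co³⁺/Co²⁺ reduced at the cathode, E°cell = +1.83 − (+0.92) = +0.91 V and n = 2.
Here Q = ([Co²⁺(aq)]^2·[Pd²⁺(aq)]) / [Co³⁺(aq)]^2 = 7.64×10^−5 (log Q = −4.117), giving E = +0.91 − (0.0592/2)·(−4.117) = +1.0319 V.
Then ΔG = −nFE = −2 × 96500 × +1.0319 J/mol = −199 kJ/mol.

−199 kJ/mol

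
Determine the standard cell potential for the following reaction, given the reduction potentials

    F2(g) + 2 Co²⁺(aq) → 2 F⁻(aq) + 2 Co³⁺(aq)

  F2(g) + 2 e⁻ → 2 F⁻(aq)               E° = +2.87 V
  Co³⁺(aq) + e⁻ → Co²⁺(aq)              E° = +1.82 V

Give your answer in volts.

+1.05 V

F2(g) gains electrons, so the F₂/F⁻ couple is the cathode; the Co³⁺/Co²⁺ couple is the anode.
E°cell = E°(cathode) − E°(anode) = +2.87 − (+1.82) = +1.05 V.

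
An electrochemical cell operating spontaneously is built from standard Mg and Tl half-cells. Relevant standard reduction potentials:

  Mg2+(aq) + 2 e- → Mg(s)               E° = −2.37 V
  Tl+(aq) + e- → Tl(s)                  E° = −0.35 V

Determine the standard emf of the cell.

+2.02 V

The Tl⁺/Tl couple has the higher E°, so Tl ion is reduced (cathode) and Mg is oxidized (anode).
E°cell = E°(cathode) − E°(anode) = −0.35 − (−2.37) = +2.02 V.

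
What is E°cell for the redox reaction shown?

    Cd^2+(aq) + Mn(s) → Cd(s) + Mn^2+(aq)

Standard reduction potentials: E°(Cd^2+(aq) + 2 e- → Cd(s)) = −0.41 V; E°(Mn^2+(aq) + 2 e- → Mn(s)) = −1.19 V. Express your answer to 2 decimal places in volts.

Cd^2+(aq) gains electrons, so the Cd²⁺/Cd couple is the cathode; the Mn²⁺/Mn couple is the anode.
E°cell = E°(cathode) − E°(anode) = −0.41 − (−1.19) = +0.78 V.
The positive value indicates the reaction is spontaneous as written.

+0.78 V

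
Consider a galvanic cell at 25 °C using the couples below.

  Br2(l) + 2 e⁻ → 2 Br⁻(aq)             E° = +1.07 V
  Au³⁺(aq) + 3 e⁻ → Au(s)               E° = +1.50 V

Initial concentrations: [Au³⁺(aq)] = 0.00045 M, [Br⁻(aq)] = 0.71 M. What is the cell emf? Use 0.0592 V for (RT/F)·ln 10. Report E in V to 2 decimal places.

Au³⁺/Au is reduced (cathode, E° = +1.50 V) and Br₂/Br⁻ is oxidized (anode).
The standard potential is +1.50 − (+1.07) = +0.43 V and the balanced reaction transfers n = 6 electrons.
The balanced reaction is 2 Au³⁺(aq) + 6 Br⁻(aq) → 2 Au(s) + 3 Br2(l), so Q = 1 / ([Au³⁺(aq)]^2·[Br⁻(aq)]^6) = 3.86×10^7 and log Q = 7.586.
By the Nernst equation, E = +0.43 − (0.0592/6)·(7.586) = +0.36 V.

+0.36 V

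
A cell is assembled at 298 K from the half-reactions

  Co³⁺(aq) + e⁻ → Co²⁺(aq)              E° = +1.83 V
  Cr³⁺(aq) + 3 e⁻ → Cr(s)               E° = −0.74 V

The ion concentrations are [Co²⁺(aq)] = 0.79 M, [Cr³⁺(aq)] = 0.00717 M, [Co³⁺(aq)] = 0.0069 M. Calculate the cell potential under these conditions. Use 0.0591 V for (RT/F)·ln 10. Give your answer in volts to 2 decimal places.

The Co³⁺/Co²⁺ couple has the more positive E°, so it is the cathode; Cr³⁺/Cr is the anode.
E°cell = E°cat − E°an = +1.83 − (−0.74) = +2.57 V; n = 3.
The balanced reaction is 3 Co³⁺(aq) + Cr(s) → 3 Co²⁺(aq) + Cr³⁺(aq), so Q = ([Co²⁺(aq)]^3·[Cr³⁺(aq)]) / [Co³⁺(aq)]^3 = 1.08×10^4 and log Q = 4.032.
Applying E = E° − (RT ln10/nF)·log Q gives +2.57 − (0.0591/3)(4.032) = +2.49 V.

+2.49 V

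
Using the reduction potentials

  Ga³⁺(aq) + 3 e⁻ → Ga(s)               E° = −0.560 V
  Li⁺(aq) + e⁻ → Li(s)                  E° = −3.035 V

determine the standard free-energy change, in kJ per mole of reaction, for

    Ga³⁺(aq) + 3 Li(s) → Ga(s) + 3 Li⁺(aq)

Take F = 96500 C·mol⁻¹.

In the reaction as written Ga³⁺(aq) is reduced, so the Ga³⁺/Ga couple is the cathode and Li⁺/Li is the anode.
E°cell = −0.560 − (−3.035) = +2.475 V; balancing electrons gives n = 3.
ΔG° = −nFE°cell = −(3)(96500)(+2.475) J/mol = −717 kJ/mol.

−717 kJ/mol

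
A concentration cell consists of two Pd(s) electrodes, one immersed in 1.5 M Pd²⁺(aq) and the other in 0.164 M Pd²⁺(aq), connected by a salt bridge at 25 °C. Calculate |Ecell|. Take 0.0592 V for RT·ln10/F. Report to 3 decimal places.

For a concentration cell E°cell = 0, since both electrodes use the same couple.
The compartment with the higher Pd²⁺(aq) concentration (1.5 M) acts as the cathode; ions are reduced there and produced at the dilute (0.164 M) anode.
With n = 2, Ecell = −(0.0592/2)·log([dilute]/[conc]) = −(0.0592/2)·log(0.164/1.5) = +0.028 V.

0.028 V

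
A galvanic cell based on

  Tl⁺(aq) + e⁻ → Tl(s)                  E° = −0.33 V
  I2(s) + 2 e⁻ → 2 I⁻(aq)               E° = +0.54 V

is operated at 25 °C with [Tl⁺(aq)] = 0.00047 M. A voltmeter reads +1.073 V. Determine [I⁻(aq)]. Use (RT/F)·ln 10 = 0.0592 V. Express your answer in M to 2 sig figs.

The I₂/I⁻ couple has the larger reduction potential, so it is the cathode: E°cell = +0.54 − (−0.33) = +0.87 V and n = 2.
Rearranging E = E° − (0.0592/n)·log Q gives log Q = 2(+0.87 − (+1.073))/0.0592 = −6.858.
Balancing electrons gives I2(s) + 2 Tl(s) → 2 I⁻(aq) + 2 Tl⁺(aq); thus Q = [I⁻(aq)]^2·[Tl⁺(aq)]^2.
Substituting the known concentrations and solving, log [I⁻(aq)] = −0.101 and [I⁻(aq)] = 0.79 M.

0.79 M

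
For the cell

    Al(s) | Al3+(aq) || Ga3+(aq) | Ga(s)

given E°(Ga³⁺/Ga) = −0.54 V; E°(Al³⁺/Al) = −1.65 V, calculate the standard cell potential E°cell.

By convention the left-hand electrode in cell notation is the anode (oxidation) and the right-hand electrode is the cathode (reduction).
E°cell = E°(right) − E°(left) = −0.54 − (−1.65) = +1.11 V.

+1.11 V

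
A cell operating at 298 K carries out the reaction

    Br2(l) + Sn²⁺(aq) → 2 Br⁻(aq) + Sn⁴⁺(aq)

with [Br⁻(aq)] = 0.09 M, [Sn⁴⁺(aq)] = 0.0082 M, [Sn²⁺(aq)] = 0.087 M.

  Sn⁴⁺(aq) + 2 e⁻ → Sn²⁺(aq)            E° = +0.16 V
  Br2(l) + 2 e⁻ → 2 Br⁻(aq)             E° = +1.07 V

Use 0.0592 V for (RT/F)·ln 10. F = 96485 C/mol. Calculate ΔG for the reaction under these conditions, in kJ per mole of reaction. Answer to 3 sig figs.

−193 kJ/mol

The standard cell potential is +1.07 − (+0.16) = +0.91 V, with n = 2 electrons in the balanced equation.
Q = ([Br⁻(aq)]^2·[Sn⁴⁺(aq)]) / [Sn²⁺(aq)] = 0.000763, so log Q = −3.117 and E = +0.91 − (0.0592/2)(−3.117) = +1.0023 V.
Finally ΔG = −nFE = −(2)(96485 C/mol)(+1.0023 V) = −193 kJ/mol.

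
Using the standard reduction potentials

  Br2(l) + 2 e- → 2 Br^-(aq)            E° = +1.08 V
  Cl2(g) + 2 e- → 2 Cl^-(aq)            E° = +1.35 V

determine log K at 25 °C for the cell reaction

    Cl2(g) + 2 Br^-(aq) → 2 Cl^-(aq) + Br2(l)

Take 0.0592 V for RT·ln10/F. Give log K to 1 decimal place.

The Cl₂/Cl⁻ couple is reduced (cathode); E°cell = +1.35 − (+1.08) = +0.27 V with n = 2.
At equilibrium E = 0, so log K = nE°cell / 0.0592 = (2)(+0.27) / 0.0592 = 9.1.

log K = 9.1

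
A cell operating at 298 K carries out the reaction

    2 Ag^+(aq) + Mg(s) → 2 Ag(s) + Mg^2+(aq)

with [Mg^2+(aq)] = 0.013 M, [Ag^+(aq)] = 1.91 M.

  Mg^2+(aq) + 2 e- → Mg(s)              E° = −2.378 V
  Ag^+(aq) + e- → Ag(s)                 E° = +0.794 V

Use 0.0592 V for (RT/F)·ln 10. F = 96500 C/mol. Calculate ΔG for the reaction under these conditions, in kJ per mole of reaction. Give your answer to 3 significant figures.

E°cell = +0.794 − (−2.378) = +3.172 V; the balanced reaction transfers n = 2 electrons.
The reaction quotient is [Mg^2+(aq)] / [Ag^+(aq)]^2 = 0.00356; by Nernst, E = +3.172 − (0.0592/2)(−2.448) = +3.2445 V.
Then ΔG = −nFE = −2 × 96500 × +3.2445 J/mol = −626 kJ/mol.

−626 kJ/mol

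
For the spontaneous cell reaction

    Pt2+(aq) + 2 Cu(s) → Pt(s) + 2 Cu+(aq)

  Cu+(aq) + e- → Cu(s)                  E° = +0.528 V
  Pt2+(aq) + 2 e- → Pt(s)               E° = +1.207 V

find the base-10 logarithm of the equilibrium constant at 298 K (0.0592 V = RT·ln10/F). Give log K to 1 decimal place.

The Pt²⁺/Pt couple is reduced (cathode); E°cell = +1.207 − (+0.528) = +0.679 V with n = 2.
At equilibrium E = 0, so log K = nE°cell / 0.0592 = (2)(+0.679) / 0.0592 = 22.9.

log K = 22.9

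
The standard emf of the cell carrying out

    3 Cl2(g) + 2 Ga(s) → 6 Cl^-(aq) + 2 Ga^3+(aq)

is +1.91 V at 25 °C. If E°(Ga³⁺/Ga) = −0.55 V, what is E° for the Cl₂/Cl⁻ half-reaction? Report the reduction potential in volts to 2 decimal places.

In the reaction as written the Cl₂/Cl⁻ couple is reduced (cathode) and Ga³⁺/Ga is oxidized (anode), so E°cell = E°(Cl₂/Cl⁻) − E°(Ga³⁺/Ga).
E°(Cl₂/Cl⁻) = E°cell + E°(anode) = +1.91 + (−0.55) = +1.36 V.

+1.36 V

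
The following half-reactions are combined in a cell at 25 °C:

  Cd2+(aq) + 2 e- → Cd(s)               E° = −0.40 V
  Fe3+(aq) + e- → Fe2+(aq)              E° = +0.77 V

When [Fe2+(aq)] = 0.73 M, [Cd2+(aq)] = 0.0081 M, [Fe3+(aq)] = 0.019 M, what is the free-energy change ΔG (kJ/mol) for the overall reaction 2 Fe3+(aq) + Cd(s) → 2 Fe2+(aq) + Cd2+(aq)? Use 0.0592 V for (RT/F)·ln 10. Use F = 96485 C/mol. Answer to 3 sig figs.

−220 kJ/mol

With Fe³⁺/Fe²⁺ reduced at the cathode, E°cell = +0.77 − (−0.40) = +1.17 V and n = 2.
Here Q = ([Fe2+(aq)]^2·[Cd2+(aq)]) / [Fe3+(aq)]^2 = 12 (log Q = 1.078), giving E = +1.17 − (0.0592/2)·(1.078) = +1.1381 V.
Then ΔG = −nFE = −2 × 96485 × +1.1381 J/mol = −220 kJ/mol.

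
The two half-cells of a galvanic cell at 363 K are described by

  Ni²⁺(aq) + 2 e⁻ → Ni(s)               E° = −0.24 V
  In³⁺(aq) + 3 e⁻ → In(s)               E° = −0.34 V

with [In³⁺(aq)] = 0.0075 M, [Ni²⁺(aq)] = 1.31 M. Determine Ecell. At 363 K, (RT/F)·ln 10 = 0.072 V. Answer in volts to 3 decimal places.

The Ni²⁺/Ni couple has the more positive E°, so it is the cathode; In³⁺/In is the anode.
E°cell = E°cat − E°an = −0.24 − (−0.34) = +0.10 V; n = 6.
The balanced reaction is 3 Ni²⁺(aq) + 2 In(s) → 3 Ni(s) + 2 In³⁺(aq), so Q = [In³⁺(aq)]^2 / [Ni²⁺(aq)]^3 = 2.5×10^−5 and log Q = −4.602.
E = E° − (0.072/n)·log Q = +0.10 − (0.072/6)(−4.602) = +0.155 V.

+0.155 V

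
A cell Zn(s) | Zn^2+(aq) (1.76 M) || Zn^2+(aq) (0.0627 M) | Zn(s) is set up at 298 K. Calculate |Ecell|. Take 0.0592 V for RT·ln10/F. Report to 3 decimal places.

0.043 V

For a concentration cell E°cell = 0, since both electrodes use the same couple.
The compartment with the higher Zn^2+(aq) concentration (1.76 M) acts as the cathode; ions are reduced there and produced at the dilute (0.0627 M) anode.
With n = 2, Ecell = −(0.0592/2)·log([dilute]/[conc]) = −(0.0592/2)·log(0.0627/1.76) = +0.043 V.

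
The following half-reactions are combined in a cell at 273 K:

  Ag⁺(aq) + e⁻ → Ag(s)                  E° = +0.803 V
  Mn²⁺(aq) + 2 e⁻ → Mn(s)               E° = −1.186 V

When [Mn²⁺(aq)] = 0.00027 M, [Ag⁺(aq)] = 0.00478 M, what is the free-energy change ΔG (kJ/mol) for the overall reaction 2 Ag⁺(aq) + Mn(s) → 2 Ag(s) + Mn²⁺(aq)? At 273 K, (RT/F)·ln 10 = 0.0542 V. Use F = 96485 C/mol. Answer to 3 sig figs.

−378 kJ/mol

With Ag⁺/Ag reduced at the cathode, E°cell = +0.803 − (−1.186) = +1.989 V and n = 2.
Here Q = [Mn²⁺(aq)] / [Ag⁺(aq)]^2 = 11.8 (log Q = 1.073), giving E = +1.989 − (0.0542/2)·(1.073) = +1.9599 V.
ΔG = −nFE = −(2)(96485)(+1.9599) J/mol = −378 kJ/mol.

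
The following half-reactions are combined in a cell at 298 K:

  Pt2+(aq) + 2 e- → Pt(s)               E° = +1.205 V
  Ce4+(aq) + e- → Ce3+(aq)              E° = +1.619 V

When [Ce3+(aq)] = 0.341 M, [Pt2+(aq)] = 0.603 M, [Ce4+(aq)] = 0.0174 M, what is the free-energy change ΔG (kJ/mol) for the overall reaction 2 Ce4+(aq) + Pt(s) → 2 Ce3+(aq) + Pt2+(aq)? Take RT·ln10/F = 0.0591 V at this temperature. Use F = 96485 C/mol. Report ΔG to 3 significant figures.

E°cell = +1.619 − (+1.205) = +0.414 V; the balanced reaction transfers n = 2 electrons.
The reaction quotient is ([Ce3+(aq)]^2·[Pt2+(aq)]) / [Ce4+(aq)]^2 = 232; by Nernst, E = +0.414 − (0.0591/2)(2.365) = +0.3441 V.
Finally ΔG = −nFE = −(2)(96485 C/mol)(+0.3441 V) = −66.4 kJ/mol.

−66.4 kJ/mol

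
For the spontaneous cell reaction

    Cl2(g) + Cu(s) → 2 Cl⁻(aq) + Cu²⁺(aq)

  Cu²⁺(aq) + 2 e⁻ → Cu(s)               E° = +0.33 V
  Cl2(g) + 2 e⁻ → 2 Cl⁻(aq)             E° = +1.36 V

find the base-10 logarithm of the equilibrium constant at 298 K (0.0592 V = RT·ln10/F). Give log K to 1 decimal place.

The Cl₂/Cl⁻ couple is reduced (cathode); E°cell = +1.36 − (+0.33) = +1.03 V with n = 2.
At equilibrium E = 0, so log K = nE°cell / 0.0592 = (2)(+1.03) / 0.0592 = 34.8.

log K = 34.8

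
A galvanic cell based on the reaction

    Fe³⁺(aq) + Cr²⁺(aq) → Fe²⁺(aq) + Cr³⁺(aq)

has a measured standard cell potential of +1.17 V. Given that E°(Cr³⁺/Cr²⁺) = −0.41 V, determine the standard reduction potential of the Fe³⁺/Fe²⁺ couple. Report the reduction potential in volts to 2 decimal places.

In the reaction as written the Fe³⁺/Fe²⁺ couple is reduced (cathode) and Cr³⁺/Cr²⁺ is oxidized (anode), so E°cell = E°(Fe³⁺/Fe²⁺) − E°(Cr³⁺/Cr²⁺).
E°(Fe³⁺/Fe²⁺) = E°cell + E°(anode) = +1.17 + (−0.41) = +0.76 V.

+0.76 V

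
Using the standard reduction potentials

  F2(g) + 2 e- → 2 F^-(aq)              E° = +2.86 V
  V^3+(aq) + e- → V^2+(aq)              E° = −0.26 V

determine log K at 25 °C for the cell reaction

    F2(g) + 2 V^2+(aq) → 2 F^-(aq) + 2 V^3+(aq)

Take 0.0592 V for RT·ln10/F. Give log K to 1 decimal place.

The F₂/F⁻ couple is reduced (cathode); E°cell = +2.86 − (−0.26) = +3.12 V with n = 2.
At equilibrium E = 0, so log K = nE°cell / 0.0592 = (2)(+3.12) / 0.0592 = 105.4.

log K = 105.4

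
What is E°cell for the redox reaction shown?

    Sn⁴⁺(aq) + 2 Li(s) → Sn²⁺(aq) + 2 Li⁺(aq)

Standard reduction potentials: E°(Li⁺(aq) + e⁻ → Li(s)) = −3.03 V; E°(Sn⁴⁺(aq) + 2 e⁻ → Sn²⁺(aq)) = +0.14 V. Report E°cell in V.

In the reaction as written, Sn⁴⁺(aq) is reduced (cathode) and Li⁺(aq) is produced by oxidation at the anode.
E°cell = E°(cathode) − E°(anode) = +0.14 − (−3.03) = +3.17 V.

+3.17 V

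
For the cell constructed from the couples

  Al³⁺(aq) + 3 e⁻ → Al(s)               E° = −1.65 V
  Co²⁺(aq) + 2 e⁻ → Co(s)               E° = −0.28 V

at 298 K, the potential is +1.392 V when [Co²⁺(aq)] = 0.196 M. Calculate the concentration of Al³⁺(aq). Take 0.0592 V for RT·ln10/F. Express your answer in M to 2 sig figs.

0.0067 M

The Co²⁺/Co couple has the larger reduction potential, so it is the cathode: E°cell = −0.28 − (−1.65) = +1.37 V and n = 6.
Since E = E° − (0.0592/n)·log Q, log Q = n(E° − E)/0.0592 = −2.230.
Balancing electrons gives 3 Co²⁺(aq) + 2 Al(s) → 3 Co(s) + 2 Al³⁺(aq); thus Q = [Al³⁺(aq)]^2 / [Co²⁺(aq)]^3.
Isolating [Al³⁺(aq)] in Q = 10^{−2.230} yields log [Al³⁺(aq)] = −2.177, i.e. 0.0067 M.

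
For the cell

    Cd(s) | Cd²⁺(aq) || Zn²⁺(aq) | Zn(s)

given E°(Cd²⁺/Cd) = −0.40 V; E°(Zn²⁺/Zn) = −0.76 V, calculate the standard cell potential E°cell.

By convention the left-hand electrode in cell notation is the anode (oxidation) and the right-hand electrode is the cathode (reduction).
E°cell = E°(right) − E°(left) = −0.76 − (−0.40) = −0.36 V.
The negative sign shows that, as written, the cell would require an external voltage to drive the reaction.

−0.36 V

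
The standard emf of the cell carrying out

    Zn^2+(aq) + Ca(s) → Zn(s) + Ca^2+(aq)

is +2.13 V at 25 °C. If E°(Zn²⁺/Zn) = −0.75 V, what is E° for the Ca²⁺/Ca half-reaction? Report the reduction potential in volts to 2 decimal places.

In the reaction as written the Zn²⁺/Zn couple is reduced (cathode) and Ca²⁺/Ca is oxidized (anode), so E°cell = E°(Zn²⁺/Zn) − E°(Ca²⁺/Ca).
E°(Ca²⁺/Ca) = E°(cathode) − E°cell = −0.75 − (+2.13) = −2.88 V.

−2.88 V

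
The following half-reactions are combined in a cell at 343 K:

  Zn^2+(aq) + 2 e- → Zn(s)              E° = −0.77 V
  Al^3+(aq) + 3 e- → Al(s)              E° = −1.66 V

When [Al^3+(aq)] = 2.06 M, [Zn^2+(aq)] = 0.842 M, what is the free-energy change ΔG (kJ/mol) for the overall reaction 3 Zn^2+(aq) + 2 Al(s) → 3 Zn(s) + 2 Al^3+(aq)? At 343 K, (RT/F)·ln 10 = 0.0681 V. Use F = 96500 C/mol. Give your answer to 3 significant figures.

−510 kJ/mol

With Zn²⁺/Zn reduced at the cathode, E°cell = −0.77 − (−1.66) = +0.89 V and n = 6.
Here Q = [Al^3+(aq)]^2 / [Zn^2+(aq)]^3 = 7.11 (log Q = 0.852), giving E = +0.89 − (0.0681/6)·(0.852) = +0.8803 V.
ΔG = −nFE = −(6)(96500)(+0.8803) J/mol = −510 kJ/mol.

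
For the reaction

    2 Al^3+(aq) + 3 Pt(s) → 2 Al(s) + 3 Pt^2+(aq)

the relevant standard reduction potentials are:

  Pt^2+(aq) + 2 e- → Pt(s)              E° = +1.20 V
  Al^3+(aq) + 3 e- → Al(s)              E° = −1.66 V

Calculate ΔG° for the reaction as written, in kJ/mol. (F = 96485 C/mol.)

In the reaction as written Al^3+(aq) is reduced, so the Al³⁺/Al couple is the cathode and Pt²⁺/Pt is the anode.
E°cell = −1.66 − (+1.20) = −2.86 V; balancing electrons gives n = 6.
ΔG° = −nFE°cell = −(6)(96485)(−2.86) J/mol = +1656 kJ/mol.

+1656 kJ/mol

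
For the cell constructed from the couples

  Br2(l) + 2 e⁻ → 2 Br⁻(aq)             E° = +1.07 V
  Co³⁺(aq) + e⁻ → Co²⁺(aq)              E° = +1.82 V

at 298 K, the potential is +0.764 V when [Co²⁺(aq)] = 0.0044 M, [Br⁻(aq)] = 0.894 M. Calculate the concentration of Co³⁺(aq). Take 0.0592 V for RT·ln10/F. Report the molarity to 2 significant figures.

0.0085 M

With Co³⁺/Co²⁺ at the cathode and Br₂/Br⁻ at the anode, E°cell = +1.82 − (+1.07) = +0.75 V (n = 2).
From the Nernst equation, log Q = n(E° − E)/0.0592 = 2·(+0.75 − (+0.764))/0.0592 = −0.473.
The balanced reaction is 2 Co³⁺(aq) + 2 Br⁻(aq) → 2 Co²⁺(aq) + Br2(l), so Q = [Co²⁺(aq)]^2 / ([Co³⁺(aq)]^2·[Br⁻(aq)]^2).
Isolating [Co³⁺(aq)] in Q = 10^{−0.473} yields log [Co³⁺(aq)] = −2.071, i.e. 0.0085 M.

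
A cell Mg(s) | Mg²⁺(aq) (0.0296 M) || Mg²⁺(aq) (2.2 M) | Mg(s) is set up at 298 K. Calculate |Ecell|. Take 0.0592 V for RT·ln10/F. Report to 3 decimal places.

For a concentration cell E°cell = 0, since both electrodes use the same couple.
The compartment with the higher Mg²⁺(aq) concentration (2.2 M) acts as the cathode; ions are reduced there and produced at the dilute (0.0296 M) anode.
With n = 2, Ecell = −(0.0592/2)·log([dilute]/[conc]) = −(0.0592/2)·log(0.0296/2.2) = +0.055 V.

0.055 V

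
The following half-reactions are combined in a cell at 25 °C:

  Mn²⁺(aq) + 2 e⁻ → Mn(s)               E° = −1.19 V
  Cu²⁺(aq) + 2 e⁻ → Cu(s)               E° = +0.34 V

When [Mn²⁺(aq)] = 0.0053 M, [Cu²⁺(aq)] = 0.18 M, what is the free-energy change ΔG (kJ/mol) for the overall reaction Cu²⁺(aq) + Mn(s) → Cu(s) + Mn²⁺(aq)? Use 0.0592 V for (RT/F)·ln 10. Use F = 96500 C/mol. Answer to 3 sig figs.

−304 kJ/mol

The standard cell potential is +0.34 − (−1.19) = +1.53 V, with n = 2 electrons in the balanced equation.
The reaction quotient is [Mn²⁺(aq)] / [Cu²⁺(aq)] = 0.0294; by Nernst, E = +1.53 − (0.0592/2)(−1.531) = +1.5753 V.
Finally ΔG = −nFE = −(2)(96500 C/mol)(+1.5753 V) = −304 kJ/mol.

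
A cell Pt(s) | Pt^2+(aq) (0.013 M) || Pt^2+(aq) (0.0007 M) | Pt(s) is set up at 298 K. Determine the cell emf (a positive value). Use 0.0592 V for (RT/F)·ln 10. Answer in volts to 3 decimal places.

0.038 V

For a concentration cell E°cell = 0, since both electrodes use the same couple.
The compartment with the higher Pt^2+(aq) concentration (0.013 M) acts as the cathode; ions are reduced there and produced at the dilute (0.0007 M) anode.
With n = 2, Ecell = −(0.0592/2)·log([dilute]/[conc]) = −(0.0592/2)·log(0.0007/0.013) = +0.038 V.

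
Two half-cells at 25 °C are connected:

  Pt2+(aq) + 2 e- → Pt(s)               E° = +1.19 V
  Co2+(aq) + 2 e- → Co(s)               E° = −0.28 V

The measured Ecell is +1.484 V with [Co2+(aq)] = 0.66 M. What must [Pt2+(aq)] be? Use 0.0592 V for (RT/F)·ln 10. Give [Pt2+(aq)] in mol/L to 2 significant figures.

The Pt²⁺/Pt couple has the larger reduction potential, so it is the cathode: E°cell = +1.19 − (−0.28) = +1.47 V and n = 2.
From the Nernst equation, log Q = n(E° − E)/0.0592 = 2·(+1.47 − (+1.484))/0.0592 = −0.473.
The balanced reaction is Pt2+(aq) + Co(s) → Pt(s) + Co2+(aq), so Q = [Co2+(aq)] / [Pt2+(aq)].
Solving for the unknown gives log [Pt2+(aq)] = 0.293, so [Pt2+(aq)] ≈ 2.0 M.

2.0 M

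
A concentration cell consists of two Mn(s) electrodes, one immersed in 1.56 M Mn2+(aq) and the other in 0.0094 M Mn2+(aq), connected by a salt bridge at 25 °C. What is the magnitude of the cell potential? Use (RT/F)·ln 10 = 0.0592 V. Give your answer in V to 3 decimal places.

0.066 V

For a concentration cell E°cell = 0, since both electrodes use the same couple.
The compartment with the higher Mn2+(aq) concentration (1.56 M) acts as the cathode; ions are reduced there and produced at the dilute (0.0094 M) anode.
With n = 2, Ecell = −(0.0592/2)·log([dilute]/[conc]) = −(0.0592/2)·log(0.0094/1.56) = +0.066 V.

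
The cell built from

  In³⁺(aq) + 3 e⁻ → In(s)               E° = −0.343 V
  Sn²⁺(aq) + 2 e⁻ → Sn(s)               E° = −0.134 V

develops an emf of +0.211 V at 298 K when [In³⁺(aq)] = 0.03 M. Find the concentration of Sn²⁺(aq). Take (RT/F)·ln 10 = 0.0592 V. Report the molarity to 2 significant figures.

The Sn²⁺/Sn couple has the larger reduction potential, so it is the cathode: E°cell = −0.134 − (−0.343) = +0.209 V and n = 6.
Rearranging E = E° − (0.0592/n)·log Q gives log Q = 6(+0.209 − (+0.211))/0.0592 = −0.203.
Balancing electrons gives 3 Sn²⁺(aq) + 2 In(s) → 3 Sn(s) + 2 In³⁺(aq); thus Q = [In³⁺(aq)]^2 / [Sn²⁺(aq)]^3.
Substituting the known concentrations and solving, log [Sn²⁺(aq)] = −0.948 and [Sn²⁺(aq)] = 0.11 M.

0.11 M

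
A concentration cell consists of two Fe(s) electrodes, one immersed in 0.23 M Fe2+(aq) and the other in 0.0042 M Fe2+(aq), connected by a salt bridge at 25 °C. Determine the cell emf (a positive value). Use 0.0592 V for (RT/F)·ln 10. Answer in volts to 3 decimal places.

For a concentration cell E°cell = 0, since both electrodes use the same couple.
The compartment with the higher Fe2+(aq) concentration (0.23 M) acts as the cathode; ions are reduced there and produced at the dilute (0.0042 M) anode.
With n = 2, Ecell = −(0.0592/2)·log([dilute]/[conc]) = −(0.0592/2)·log(0.0042/0.23) = +0.051 V.

0.051 V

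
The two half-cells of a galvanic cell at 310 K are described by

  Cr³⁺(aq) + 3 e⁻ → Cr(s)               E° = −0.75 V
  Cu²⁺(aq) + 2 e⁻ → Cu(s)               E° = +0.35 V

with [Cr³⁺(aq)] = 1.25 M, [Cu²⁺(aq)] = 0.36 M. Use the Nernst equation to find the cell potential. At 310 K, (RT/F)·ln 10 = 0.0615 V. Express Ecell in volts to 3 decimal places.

+1.084 V

Cu²⁺/Cu is reduced (cathode, E° = +0.35 V) and Cr³⁺/Cr is oxidized (anode).
The standard potential is +0.35 − (−0.75) = +1.10 V and the balanced reaction transfers n = 6 electrons.
The balanced reaction is 3 Cu²⁺(aq) + 2 Cr(s) → 3 Cu(s) + 2 Cr³⁺(aq), so Q = [Cr³⁺(aq)]^2 / [Cu²⁺(aq)]^3 = 33.5 and log Q = 1.525.
By the Nernst equation, E = +1.10 − (0.0615/6)·(1.525) = +1.084 V.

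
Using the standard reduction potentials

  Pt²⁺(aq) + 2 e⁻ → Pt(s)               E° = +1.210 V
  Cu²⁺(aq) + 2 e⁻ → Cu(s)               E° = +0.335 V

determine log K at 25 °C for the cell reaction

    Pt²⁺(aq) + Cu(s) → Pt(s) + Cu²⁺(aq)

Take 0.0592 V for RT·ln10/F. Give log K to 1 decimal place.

The Pt²⁺/Pt couple is reduced (cathode); E°cell = +1.210 − (+0.335) = +0.875 V with n = 2.
At equilibrium E = 0, so log K = nE°cell / 0.0592 = (2)(+0.875) / 0.0592 = 29.6.

log K = 29.6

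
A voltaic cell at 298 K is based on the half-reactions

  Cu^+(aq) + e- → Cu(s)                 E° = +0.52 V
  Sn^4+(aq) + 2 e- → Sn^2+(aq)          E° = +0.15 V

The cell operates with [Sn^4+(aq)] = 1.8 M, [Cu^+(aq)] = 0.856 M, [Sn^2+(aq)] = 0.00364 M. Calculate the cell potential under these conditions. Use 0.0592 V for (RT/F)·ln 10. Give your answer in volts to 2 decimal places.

+0.29 V

Cu⁺/Cu is reduced (cathode, E° = +0.52 V) and Sn⁴⁺/Sn²⁺ is oxidized (anode).
E°cell = E°cat − E°an = +0.52 − (+0.15) = +0.37 V; n = 2.
The balanced reaction is 2 Cu^+(aq) + Sn^2+(aq) → 2 Cu(s) + Sn^4+(aq), so Q = [Sn^4+(aq)] / ([Cu^+(aq)]^2·[Sn^2+(aq)]) = 675 and log Q = 2.829.
Applying E = E° − (RT ln10/nF)·log Q gives +0.37 − (0.0592/2)(2.829) = +0.29 V.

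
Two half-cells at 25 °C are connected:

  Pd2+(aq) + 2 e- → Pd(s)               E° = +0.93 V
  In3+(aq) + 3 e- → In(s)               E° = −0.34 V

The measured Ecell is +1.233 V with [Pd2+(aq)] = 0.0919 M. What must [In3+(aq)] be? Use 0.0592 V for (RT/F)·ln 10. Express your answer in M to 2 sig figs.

The Pd²⁺/Pd couple has the larger reduction potential, so it is the cathode: E°cell = +0.93 − (−0.34) = +1.27 V and n = 6.
Rearranging E = E° − (0.0592/n)·log Q gives log Q = 6(+1.27 − (+1.233))/0.0592 = 3.750.
For 3 Pd2+(aq) + 2 In(s) → 3 Pd(s) + 2 In3+(aq), the reaction quotient is Q = [In3+(aq)]^2 / [Pd2+(aq)]^3.
Solving for the unknown gives log [In3+(aq)] = 0.320, so [In3+(aq)] ≈ 2.1 M.

2.1 M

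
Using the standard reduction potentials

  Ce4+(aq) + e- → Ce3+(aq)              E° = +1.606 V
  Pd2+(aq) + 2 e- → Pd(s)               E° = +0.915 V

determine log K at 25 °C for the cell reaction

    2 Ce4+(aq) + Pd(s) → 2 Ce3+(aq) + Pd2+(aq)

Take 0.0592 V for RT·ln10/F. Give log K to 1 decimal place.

The Ce⁴⁺/Ce³⁺ couple is reduced (cathode); E°cell = +1.606 − (+0.915) = +0.691 V with n = 2.
At equilibrium E = 0, so log K = nE°cell / 0.0592 = (2)(+0.691) / 0.0592 = 23.3.

log K = 23.3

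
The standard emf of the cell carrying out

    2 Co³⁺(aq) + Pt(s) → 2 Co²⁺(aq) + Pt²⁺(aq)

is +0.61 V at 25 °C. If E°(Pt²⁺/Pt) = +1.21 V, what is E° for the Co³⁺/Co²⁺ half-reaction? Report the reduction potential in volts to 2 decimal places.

In the reaction as written the Co³⁺/Co²⁺ couple is reduced (cathode) and Pt²⁺/Pt is oxidized (anode), so E°cell = E°(Co³⁺/Co²⁺) − E°(Pt²⁺/Pt).
E°(Co³⁺/Co²⁺) = E°cell + E°(anode) = +0.61 + (+1.21) = +1.82 V.

+1.82 V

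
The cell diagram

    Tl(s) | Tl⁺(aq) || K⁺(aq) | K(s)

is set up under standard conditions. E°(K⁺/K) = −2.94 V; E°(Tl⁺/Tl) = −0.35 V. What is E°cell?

By convention the left-hand electrode in cell notation is the anode (oxidation) and the right-hand electrode is the cathode (reduction).
E°cell = E°(right) − E°(left) = −2.94 − (−0.35) = −2.59 V.
The negative sign shows that, as written, the cell would require an external voltage to drive the reaction.

−2.59 V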